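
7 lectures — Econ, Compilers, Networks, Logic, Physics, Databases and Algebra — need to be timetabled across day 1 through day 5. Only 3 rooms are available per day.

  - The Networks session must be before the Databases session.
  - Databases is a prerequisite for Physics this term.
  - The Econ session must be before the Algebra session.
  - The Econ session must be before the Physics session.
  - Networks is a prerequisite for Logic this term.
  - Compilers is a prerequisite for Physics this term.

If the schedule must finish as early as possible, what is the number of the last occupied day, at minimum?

day 3

The precedence chain requires at least 3 distinct days.
With at most 3 per day and 7 lectures, at least 3 days are needed.
3 works (last occupied day: day 3): for example Networks=day 1; Econ=day 1; Databases=day 2; Logic=day 2; Compilers=day 1; Algebra=day 2; Physics=day 3.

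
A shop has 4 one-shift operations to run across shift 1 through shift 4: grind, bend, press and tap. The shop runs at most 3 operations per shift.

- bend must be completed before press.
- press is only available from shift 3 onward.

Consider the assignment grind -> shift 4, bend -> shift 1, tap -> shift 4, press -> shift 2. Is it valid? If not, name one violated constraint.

press is only available from shift 3 onward — violated.
bend must be completed before press — holds.
The shop runs at most 3 operations per shift — holds.

No. press is only available from shift 3 onward is not satisfied.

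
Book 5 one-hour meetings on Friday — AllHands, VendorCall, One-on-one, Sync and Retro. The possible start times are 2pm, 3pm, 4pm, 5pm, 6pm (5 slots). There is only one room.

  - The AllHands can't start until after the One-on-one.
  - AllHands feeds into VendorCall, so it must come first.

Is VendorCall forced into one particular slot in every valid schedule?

No

VendorCall can be 4pm (e.g. AllHands in 3pm, VendorCall in 4pm, One-on-one in 2pm, Retro in 6pm, Sync in 5pm) or 5pm (e.g. AllHands -> 3pm, VendorCall -> 5pm, One-on-one -> 2pm, Retro -> 6pm, Sync -> 4pm).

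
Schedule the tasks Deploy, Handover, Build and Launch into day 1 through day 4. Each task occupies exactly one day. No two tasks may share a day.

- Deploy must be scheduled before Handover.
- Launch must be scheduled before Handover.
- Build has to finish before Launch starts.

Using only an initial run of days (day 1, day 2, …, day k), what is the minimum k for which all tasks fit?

The precedence chain requires at least 3 distinct days.
With at most 1 per day and 4 tasks, at least 4 days are needed.
4 works (last occupied day: day 4): for example Deploy -> day 3, Build -> day 1, Launch -> day 2, Handover -> day 4.

4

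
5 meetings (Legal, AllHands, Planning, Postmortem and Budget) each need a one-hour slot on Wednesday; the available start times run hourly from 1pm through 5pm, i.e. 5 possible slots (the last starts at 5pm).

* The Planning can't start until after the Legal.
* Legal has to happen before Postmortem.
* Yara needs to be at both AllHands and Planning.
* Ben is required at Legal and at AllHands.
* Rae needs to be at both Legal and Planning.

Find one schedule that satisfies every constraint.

Budget -> 1pm, Legal -> 1pm, Postmortem -> 2pm, Planning -> 2pm, AllHands -> 3pm

Checking: Legal(1pm) before Postmortem(2pm); Legal(1pm) before Planning(2pm); Legal(1pm) != Planning(2pm); Legal(1pm) != AllHands(3pm); AllHands(3pm) != Planning(2pm).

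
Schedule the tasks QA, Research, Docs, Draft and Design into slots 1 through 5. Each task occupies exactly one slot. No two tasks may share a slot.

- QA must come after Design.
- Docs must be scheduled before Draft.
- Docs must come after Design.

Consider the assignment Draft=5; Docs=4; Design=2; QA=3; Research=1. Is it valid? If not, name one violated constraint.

Docs must be scheduled before Draft — holds.
QA must come after Design — holds.
Docs must come after Design — holds.
No two tasks may share a slot — holds.

Valid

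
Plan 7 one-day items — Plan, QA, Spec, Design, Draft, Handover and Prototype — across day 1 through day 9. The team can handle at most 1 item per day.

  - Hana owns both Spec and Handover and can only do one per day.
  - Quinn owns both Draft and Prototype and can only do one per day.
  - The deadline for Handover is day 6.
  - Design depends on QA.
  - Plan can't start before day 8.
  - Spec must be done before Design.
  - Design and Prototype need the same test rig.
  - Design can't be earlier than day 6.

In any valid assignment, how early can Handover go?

Handover's own window allows nothing later than day 6.
Handover at day 1 is achievable: Draft=day 4, Spec=day 3, Prototype=day 5, QA=day 2, Plan=day 8, Handover=day 1, Design=day 6.

day 1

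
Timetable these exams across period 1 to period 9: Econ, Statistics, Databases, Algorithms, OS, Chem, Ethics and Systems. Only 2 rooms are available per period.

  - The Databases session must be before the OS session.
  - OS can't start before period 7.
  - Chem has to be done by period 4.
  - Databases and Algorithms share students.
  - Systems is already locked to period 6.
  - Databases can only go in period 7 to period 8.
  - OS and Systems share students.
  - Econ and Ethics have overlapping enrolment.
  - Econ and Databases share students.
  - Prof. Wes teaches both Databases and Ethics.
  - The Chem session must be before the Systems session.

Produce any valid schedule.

Chem in period 1, Algorithms in period 2, Econ in period 1, Databases in period 7, Ethics in period 3, Systems in period 6, OS in period 8, Statistics in period 2

Checking: Databases(period 7) before OS(period 8); Chem(period 1) before Systems(period 6); Econ(period 1) != Databases(period 7); Econ(period 1) != Ethics(period 3); Databases(period 7) != Ethics(period 3); Databases(period 7) != Algorithms(period 2); OS(period 8) != Systems(period 6); Databases=period 7 in [period 7,period 8]; Chem=period 1 in [period 1,period 4]; OS=period 8 in [period 7,period 9]; Systems=period 6 in [period 6,period 6]; max 2 per period (cap 2).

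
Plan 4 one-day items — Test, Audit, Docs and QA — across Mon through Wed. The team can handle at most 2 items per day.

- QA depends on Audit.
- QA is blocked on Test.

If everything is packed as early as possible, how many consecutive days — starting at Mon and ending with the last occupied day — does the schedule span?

2 days

The precedence chain requires at least 2 distinct days.
With at most 2 per day and 4 work items, at least 2 days are needed.
2 works (last occupied day: Tue): for example Audit -> Mon, Docs -> Tue, Test -> Mon, QA -> Tue.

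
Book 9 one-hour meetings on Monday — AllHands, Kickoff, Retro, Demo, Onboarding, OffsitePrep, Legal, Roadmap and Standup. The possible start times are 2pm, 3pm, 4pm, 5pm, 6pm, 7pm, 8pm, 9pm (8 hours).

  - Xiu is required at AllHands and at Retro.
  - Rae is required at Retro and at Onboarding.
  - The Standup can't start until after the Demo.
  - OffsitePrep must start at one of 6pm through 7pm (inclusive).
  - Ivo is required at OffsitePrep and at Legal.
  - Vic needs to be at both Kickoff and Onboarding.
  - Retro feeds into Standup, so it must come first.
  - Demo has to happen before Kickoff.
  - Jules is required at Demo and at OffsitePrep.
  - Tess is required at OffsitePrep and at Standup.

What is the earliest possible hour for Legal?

2pm

Legal at 2pm is achievable: OffsitePrep -> 6pm, Retro -> 2pm, Kickoff -> 3pm, Standup -> 3pm, Onboarding -> 4pm, AllHands -> 3pm, Demo -> 2pm, Roadmap -> 2pm, Legal -> 2pm.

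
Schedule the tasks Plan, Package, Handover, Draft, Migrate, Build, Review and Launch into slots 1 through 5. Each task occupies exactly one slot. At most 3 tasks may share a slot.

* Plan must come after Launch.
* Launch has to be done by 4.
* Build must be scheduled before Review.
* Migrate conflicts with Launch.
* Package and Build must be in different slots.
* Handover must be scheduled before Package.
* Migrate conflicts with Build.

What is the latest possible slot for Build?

4

Downstream work caps Build at 4.
Build at 4 is achievable: Migrate=2; Build=4; Plan=2; Review=5; Handover=1; Package=2; Draft=1; Launch=1.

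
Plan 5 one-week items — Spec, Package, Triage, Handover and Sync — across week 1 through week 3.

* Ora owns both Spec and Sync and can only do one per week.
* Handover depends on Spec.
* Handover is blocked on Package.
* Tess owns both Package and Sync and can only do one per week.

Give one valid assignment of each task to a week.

Sync=week 2, Triage=week 1, Handover=week 2, Spec=week 1, Package=week 1

Checking: Spec(week 1) before Handover(week 2); Package(week 1) before Handover(week 2); Spec(week 1) != Sync(week 2); Package(week 1) != Sync(week 2).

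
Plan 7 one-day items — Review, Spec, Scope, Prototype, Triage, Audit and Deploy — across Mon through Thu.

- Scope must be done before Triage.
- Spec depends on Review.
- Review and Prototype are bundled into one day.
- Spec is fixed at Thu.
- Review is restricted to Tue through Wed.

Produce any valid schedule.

Review in Tue; Prototype in Tue; Triage in Tue; Deploy in Mon; Scope in Mon; Spec in Thu; Audit in Mon

Checking: Review(Tue) before Spec(Thu); Scope(Mon) before Triage(Tue); Review = Prototype = Tue; Spec=Thu in [Thu,Thu]; Review=Tue in [Tue,Wed].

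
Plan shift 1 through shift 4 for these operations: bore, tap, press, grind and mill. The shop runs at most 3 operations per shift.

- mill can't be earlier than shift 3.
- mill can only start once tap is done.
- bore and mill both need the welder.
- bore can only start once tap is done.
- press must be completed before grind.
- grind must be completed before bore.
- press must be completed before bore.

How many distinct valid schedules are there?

Splitting on bore: it can be shift 3 (2), shift 4 (6). Listing each branch's schedules as (tap, press, grind, mill) by shift number:
bore=shift 3: (1,1,2,4) (2,1,2,4) — 2.
bore=shift 4: (1,1,2,3) (1,1,3,3) (1,2,3,3) (2,1,2,3) (2,1,3,3) (2,2,3,3) — 6.
Summing: 2 + 6 = 8.

8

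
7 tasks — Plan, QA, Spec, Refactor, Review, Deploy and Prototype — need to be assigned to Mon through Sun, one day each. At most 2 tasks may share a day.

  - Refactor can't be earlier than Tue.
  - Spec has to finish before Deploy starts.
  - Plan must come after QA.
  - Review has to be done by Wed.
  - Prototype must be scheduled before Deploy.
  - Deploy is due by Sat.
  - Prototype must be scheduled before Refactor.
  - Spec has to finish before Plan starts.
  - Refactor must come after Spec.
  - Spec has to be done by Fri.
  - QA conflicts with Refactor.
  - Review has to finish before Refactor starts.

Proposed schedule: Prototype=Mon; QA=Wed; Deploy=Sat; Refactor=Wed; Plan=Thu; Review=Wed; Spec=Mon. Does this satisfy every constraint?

No — it violates: At most 2 tasks may share a day

Prototype must be scheduled before Deploy — holds.
Review has to finish before Refactor starts — violated.
Prototype must be scheduled before Refactor — holds.
Refactor can't be earlier than Tue — holds.
Spec has to be done by Fri — holds.
QA conflicts with Refactor — violated.
Plan must come after QA — holds.
Deploy is due by Sat — holds.
Refactor must come after Spec — holds.
Spec has to finish before Plan starts — holds.
At most 2 tasks may share a day — violated.
Spec has to finish before Deploy starts — holds.
Review has to be done by Wed — holds.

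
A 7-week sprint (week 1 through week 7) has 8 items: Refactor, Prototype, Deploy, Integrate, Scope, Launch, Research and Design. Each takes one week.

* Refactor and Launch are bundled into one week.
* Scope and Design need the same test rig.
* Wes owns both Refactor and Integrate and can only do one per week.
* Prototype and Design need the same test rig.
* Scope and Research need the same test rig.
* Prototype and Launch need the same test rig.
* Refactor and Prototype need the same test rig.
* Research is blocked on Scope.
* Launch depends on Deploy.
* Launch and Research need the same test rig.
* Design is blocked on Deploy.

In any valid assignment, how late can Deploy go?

Downstream work caps Deploy at week 6.
Deploy at week 6 is achievable: Design in week 7, Research in week 2, Deploy in week 6, Prototype in week 1, Launch in week 7, Integrate in week 1, Scope in week 1, Refactor in week 7.

week 6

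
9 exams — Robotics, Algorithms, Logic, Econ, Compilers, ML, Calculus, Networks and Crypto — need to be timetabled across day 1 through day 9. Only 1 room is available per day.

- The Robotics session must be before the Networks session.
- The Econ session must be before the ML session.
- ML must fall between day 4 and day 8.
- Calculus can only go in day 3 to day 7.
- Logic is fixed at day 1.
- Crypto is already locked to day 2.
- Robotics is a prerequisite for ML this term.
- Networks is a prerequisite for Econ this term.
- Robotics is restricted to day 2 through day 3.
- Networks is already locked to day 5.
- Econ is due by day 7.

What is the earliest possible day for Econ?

day 6

Precedence pushes Econ to at least day 6; Econ's own window allows nothing later than day 7.
Econ at day 6 is achievable: Crypto -> day 2; Compilers -> day 9; Econ -> day 6; ML -> day 7; Algorithms -> day 8; Calculus -> day 4; Logic -> day 1; Robotics -> day 3; Networks -> day 5.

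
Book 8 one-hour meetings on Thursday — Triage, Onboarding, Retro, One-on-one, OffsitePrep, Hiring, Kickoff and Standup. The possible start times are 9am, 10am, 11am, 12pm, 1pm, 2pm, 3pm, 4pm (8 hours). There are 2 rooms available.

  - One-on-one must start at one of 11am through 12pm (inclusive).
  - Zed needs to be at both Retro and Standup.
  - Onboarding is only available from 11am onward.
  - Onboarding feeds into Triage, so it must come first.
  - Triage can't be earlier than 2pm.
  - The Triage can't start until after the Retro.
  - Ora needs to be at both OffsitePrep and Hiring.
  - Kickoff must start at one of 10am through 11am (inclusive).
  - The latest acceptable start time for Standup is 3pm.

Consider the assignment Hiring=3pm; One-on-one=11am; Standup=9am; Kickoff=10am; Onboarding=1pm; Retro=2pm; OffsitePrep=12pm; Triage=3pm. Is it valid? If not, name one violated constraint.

Yes

Triage can't be earlier than 2pm — holds.
Ora needs to be at both OffsitePrep and Hiring — holds.
Onboarding is only available from 11am onward — holds.
The Triage can't start until after the Retro — holds.
Kickoff must start at one of 10am through 11am (inclusive) — holds.
One-on-one must start at one of 11am through 12pm (inclusive) — holds.
Onboarding feeds into Triage, so it must come first — holds.
Zed needs to be at both Retro and Standup — holds.
There are 2 rooms available — holds.
The latest acceptable start time for Standup is 3pm — holds.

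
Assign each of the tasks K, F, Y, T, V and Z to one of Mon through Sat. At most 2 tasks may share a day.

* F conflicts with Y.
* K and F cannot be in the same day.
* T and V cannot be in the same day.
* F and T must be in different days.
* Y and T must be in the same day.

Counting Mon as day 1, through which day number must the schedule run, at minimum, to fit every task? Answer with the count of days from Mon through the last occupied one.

3 days

With at most 2 per day and 6 tasks, at least 3 days are needed.
3 works (last occupied day: Wed): for example Y in Wed; V in Mon; Z in Tue; F in Tue; K in Mon; T in Wed.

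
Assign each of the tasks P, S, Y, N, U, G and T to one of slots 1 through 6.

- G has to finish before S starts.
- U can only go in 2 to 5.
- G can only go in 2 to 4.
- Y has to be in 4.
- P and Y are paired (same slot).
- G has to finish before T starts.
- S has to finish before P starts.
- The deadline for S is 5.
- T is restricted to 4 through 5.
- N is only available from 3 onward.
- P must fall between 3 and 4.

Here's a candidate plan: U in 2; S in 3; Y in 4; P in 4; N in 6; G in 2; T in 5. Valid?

G has to finish before S starts — holds.
P must fall between 3 and 4 — holds.
P and Y are paired (same slot) — holds.
S has to finish before P starts — holds.
T is restricted to 4 through 5 — holds.
G can only go in 2 to 4 — holds.
G has to finish before T starts — holds.
Y has to be in 4 — holds.
N is only available from 3 onward — holds.
U can only go in 2 to 5 — holds.
The deadline for S is 5 — holds.

Valid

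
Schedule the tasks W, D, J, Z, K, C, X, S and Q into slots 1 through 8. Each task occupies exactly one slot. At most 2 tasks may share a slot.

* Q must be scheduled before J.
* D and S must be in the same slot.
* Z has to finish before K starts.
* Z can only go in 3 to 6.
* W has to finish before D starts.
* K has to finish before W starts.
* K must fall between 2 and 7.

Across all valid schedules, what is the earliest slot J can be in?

2

Precedence pushes J to at least 2.
J at 2 is achievable: S -> 6, W -> 5, D -> 6, C -> 1, K -> 4, J -> 2, Z -> 3, X -> 2, Q -> 1.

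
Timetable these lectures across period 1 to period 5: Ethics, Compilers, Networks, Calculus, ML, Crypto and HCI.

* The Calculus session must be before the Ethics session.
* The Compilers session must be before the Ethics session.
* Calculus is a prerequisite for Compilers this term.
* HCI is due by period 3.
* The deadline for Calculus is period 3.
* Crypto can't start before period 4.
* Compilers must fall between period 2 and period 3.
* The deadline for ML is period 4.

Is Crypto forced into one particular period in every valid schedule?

Crypto can be period 4 (e.g. HCI -> period 1; Ethics -> period 3; Crypto -> period 4; Compilers -> period 2; Calculus -> period 1; Networks -> period 1; ML -> period 1) or period 5 (e.g. Calculus=period 1, Compilers=period 2, Networks=period 1, Ethics=period 3, HCI=period 1, ML=period 1, Crypto=period 5).

No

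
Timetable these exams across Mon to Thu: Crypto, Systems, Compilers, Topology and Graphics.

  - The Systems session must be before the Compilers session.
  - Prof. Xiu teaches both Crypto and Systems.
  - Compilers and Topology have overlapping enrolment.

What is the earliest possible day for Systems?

Mon

Downstream work caps Systems at Wed.
Systems at Mon is achievable: Compilers=Tue; Topology=Mon; Systems=Mon; Crypto=Tue; Graphics=Mon.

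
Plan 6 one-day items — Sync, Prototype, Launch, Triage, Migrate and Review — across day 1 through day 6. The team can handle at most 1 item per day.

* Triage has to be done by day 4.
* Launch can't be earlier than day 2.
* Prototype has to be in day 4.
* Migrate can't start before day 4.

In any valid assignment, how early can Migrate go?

day 5

Migrate is available from day 4.
Migrate at day 5 is achievable: Prototype in day 4, Triage in day 1, Sync in day 3, Review in day 6, Migrate in day 5, Launch in day 2.
Nothing earlier works — the capacity limit rule out every day before day 5.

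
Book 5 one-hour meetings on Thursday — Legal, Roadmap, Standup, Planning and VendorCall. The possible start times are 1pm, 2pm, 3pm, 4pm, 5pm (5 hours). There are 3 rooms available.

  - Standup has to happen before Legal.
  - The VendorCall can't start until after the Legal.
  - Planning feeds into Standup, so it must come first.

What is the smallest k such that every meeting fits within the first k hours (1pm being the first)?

The precedence chain requires at least 4 distinct hours.
With at most 3 per hour and 5 meetings, at least 2 hours are needed.
4 works (last occupied hour: 4pm): for example Roadmap=1pm, Standup=2pm, VendorCall=4pm, Legal=3pm, Planning=1pm.

4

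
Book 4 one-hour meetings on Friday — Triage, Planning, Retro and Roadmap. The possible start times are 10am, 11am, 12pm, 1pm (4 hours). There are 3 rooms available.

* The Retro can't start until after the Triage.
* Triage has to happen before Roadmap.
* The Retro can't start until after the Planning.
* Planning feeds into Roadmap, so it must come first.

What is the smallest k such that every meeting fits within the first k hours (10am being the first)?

The precedence chain requires at least 2 distinct hours.
With at most 3 per hour and 4 meetings, at least 2 hours are needed.
2 works (last occupied hour: 11am): for example Triage in 10am; Roadmap in 11am; Retro in 11am; Planning in 10am.

2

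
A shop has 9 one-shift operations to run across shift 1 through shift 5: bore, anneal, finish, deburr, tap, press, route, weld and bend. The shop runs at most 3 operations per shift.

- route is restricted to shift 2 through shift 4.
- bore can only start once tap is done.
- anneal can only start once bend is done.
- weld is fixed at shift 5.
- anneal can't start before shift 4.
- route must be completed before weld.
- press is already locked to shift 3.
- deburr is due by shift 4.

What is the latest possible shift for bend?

Downstream work caps bend at shift 4.
bend at shift 4 is achievable: route -> shift 2, bore -> shift 2, deburr -> shift 1, finish -> shift 1, press -> shift 3, bend -> shift 4, tap -> shift 1, weld -> shift 5, anneal -> shift 5.

shift 4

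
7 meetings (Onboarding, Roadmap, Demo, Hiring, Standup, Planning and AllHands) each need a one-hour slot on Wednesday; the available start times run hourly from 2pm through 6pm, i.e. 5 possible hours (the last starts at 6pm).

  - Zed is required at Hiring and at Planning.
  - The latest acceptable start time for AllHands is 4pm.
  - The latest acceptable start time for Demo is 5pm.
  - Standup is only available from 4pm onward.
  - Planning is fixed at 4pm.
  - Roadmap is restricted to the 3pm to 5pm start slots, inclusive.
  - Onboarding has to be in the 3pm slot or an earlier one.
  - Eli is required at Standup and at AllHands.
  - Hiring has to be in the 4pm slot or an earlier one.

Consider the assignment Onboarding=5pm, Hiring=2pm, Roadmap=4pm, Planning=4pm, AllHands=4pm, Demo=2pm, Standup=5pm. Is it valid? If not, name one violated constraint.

No. Onboarding has to be in the 3pm slot or an earlier one is not satisfied.

Eli is required at Standup and at AllHands — holds.
Hiring has to be in the 4pm slot or an earlier one — holds.
Standup is only available from 4pm onward — holds.
Onboarding has to be in the 3pm slot or an earlier one — violated.
Zed is required at Hiring and at Planning — holds.
The latest acceptable start time for Demo is 5pm — holds.
The latest acceptable start time for AllHands is 4pm — holds.
Roadmap is restricted to the 3pm to 5pm start slots, inclusive — holds.
Planning is fixed at 4pm — holds.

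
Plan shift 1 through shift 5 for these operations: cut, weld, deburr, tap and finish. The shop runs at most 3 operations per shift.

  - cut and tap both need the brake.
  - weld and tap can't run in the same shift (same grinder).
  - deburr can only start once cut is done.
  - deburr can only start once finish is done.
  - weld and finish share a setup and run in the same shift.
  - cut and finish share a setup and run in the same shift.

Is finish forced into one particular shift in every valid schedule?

finish can be shift 1 (e.g. cut -> shift 1, weld -> shift 1, tap -> shift 2, finish -> shift 1, deburr -> shift 2) or shift 2 (e.g. tap -> shift 1, weld -> shift 2, cut -> shift 2, deburr -> shift 3, finish -> shift 2).

No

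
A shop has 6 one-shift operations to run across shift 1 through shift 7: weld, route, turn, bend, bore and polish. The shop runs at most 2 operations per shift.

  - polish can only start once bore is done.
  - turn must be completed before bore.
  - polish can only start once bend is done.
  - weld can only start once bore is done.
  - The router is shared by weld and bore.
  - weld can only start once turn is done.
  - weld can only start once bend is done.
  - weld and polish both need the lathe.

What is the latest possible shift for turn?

shift 4

Downstream work caps turn at shift 5.
turn at shift 4 is achievable: bend -> shift 1; turn -> shift 4; bore -> shift 5; route -> shift 1; polish -> shift 7; weld -> shift 6.
Nothing later works — the conflict and capacity constraints rule out every shift after shift 4.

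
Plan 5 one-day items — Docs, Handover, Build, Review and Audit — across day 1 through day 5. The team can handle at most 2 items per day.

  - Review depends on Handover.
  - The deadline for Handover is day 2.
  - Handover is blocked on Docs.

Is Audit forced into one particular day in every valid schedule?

No

Audit can be day 1 (e.g. Docs in day 1; Review in day 3; Audit in day 1; Handover in day 2; Build in day 2) or day 2 (e.g. Build -> day 1, Handover -> day 2, Audit -> day 2, Review -> day 3, Docs -> day 1).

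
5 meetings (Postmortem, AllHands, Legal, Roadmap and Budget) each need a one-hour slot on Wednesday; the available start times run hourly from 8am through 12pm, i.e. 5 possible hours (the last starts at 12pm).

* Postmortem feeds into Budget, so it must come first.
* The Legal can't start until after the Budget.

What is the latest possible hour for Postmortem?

10am

Downstream work caps Postmortem at 10am.
Postmortem at 10am is achievable: Roadmap in 8am, Budget in 11am, Postmortem in 10am, AllHands in 8am, Legal in 12pm.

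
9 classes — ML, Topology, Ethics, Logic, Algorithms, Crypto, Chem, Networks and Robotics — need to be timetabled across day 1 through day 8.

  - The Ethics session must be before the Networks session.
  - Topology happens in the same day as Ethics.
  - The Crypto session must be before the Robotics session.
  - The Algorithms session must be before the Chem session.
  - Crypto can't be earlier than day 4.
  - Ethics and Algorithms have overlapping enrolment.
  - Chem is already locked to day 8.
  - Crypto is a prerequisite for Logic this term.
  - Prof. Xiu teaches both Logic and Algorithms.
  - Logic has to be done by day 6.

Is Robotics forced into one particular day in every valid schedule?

Robotics can be day 5 (e.g. Chem=day 8; ML=day 1; Crypto=day 4; Topology=day 1; Networks=day 2; Logic=day 5; Algorithms=day 2; Ethics=day 1; Robotics=day 5) or day 6 (e.g. Robotics -> day 6; Algorithms -> day 2; ML -> day 1; Chem -> day 8; Networks -> day 2; Crypto -> day 4; Logic -> day 5; Topology -> day 1; Ethics -> day 1).

No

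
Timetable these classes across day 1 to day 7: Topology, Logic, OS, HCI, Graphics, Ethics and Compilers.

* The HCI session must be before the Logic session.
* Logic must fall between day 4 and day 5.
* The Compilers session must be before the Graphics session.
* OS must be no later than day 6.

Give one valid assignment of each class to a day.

Compilers in day 1, HCI in day 1, Logic in day 4, Graphics in day 2, Topology in day 1, Ethics in day 1, OS in day 1

Checking: Compilers(day 1) before Graphics(day 2); HCI(day 1) before Logic(day 4); Logic=day 4 in [day 4,day 5]; OS=day 1 in [day 1,day 6].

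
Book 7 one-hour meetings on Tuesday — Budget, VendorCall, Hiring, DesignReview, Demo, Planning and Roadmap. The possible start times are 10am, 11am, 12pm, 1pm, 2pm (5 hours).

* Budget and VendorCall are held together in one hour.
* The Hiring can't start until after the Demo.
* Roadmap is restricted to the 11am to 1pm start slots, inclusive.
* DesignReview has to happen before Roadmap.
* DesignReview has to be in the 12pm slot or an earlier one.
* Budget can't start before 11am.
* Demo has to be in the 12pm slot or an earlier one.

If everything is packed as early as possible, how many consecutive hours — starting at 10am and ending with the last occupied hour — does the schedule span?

The precedence chain requires at least 2 distinct hours.
2 works (last occupied hour: 11am): for example VendorCall -> 11am, Planning -> 10am, Budget -> 11am, Demo -> 10am, DesignReview -> 10am, Roadmap -> 11am, Hiring -> 11am.

2 hours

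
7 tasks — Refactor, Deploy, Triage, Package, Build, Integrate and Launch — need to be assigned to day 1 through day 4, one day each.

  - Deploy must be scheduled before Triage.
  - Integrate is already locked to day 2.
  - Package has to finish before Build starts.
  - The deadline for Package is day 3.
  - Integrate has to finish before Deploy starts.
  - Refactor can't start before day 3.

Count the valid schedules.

Splitting on Refactor: it can be day 3 (24), day 4 (24). Listing each branch's schedules as (Deploy, Triage, Package, Build, Integrate, Launch) by day number:
Refactor=day 3: (3,4,1,2,2,1) (3,4,1,2,2,2) (3,4,1,2,2,3) (3,4,1,2,2,4) (3,4,1,3,2,1) (3,4,1,3,2,2) (3,4,1,3,2,3) (3,4,1,3,2,4) (3,4,1,4,2,1) (3,4,1,4,2,2) (3,4,1,4,2,3) (3,4,1,4,2,4) (3,4,2,3,2,1) (3,4,2,3,2,2) (3,4,2,3,2,3) (3,4,2,3,2,4) (3,4,2,4,2,1) (3,4,2,4,2,2) (3,4,2,4,2,3) (3,4,2,4,2,4) (3,4,3,4,2,1) (3,4,3,4,2,2) (3,4,3,4,2,3) (3,4,3,4,2,4) — 24.
Refactor=day 4: (3,4,1,2,2,1) (3,4,1,2,2,2) (3,4,1,2,2,3) (3,4,1,2,2,4) (3,4,1,3,2,1) (3,4,1,3,2,2) (3,4,1,3,2,3) (3,4,1,3,2,4) (3,4,1,4,2,1) (3,4,1,4,2,2) (3,4,1,4,2,3) (3,4,1,4,2,4) (3,4,2,3,2,1) (3,4,2,3,2,2) (3,4,2,3,2,3) (3,4,2,3,2,4) (3,4,2,4,2,1) (3,4,2,4,2,2) (3,4,2,4,2,3) (3,4,2,4,2,4) (3,4,3,4,2,1) (3,4,3,4,2,2) (3,4,3,4,2,3) (3,4,3,4,2,4) — 24.
Summing: 24 + 24 = 48.

48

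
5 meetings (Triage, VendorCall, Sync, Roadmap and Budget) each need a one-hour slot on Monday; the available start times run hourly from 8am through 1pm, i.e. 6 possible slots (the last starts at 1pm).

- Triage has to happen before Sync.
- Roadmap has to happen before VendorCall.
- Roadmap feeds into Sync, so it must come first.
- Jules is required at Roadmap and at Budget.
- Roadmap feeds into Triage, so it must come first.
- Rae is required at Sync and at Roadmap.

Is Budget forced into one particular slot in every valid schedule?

Budget can be 8am (e.g. Roadmap in 9am, Triage in 10am, Sync in 11am, VendorCall in 10am, Budget in 8am) or 9am (e.g. VendorCall in 9am, Sync in 10am, Triage in 9am, Roadmap in 8am, Budget in 9am).

No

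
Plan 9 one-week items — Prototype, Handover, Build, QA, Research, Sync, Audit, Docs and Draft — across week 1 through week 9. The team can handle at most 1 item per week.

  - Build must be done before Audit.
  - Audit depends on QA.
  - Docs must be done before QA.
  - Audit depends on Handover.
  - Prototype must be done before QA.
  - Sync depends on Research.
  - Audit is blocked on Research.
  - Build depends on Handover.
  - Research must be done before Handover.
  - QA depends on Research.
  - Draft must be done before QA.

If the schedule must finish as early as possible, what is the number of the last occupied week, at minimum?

The precedence chain requires at least 4 distinct weeks.
With at most 1 per week and 9 work items, at least 9 weeks are needed.
9 works (last occupied week: week 9): for example Prototype in week 2, Build in week 7, QA in week 5, Sync in week 9, Research in week 1, Handover in week 6, Audit in week 8, Docs in week 3, Draft in week 4.

9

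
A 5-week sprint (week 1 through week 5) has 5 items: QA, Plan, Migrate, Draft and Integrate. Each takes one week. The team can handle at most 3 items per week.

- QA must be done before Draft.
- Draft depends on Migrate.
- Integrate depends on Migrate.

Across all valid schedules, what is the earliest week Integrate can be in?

Precedence pushes Integrate to at least week 2.
Integrate at week 2 is achievable: QA=week 1; Integrate=week 2; Migrate=week 1; Draft=week 2; Plan=week 1.

week 2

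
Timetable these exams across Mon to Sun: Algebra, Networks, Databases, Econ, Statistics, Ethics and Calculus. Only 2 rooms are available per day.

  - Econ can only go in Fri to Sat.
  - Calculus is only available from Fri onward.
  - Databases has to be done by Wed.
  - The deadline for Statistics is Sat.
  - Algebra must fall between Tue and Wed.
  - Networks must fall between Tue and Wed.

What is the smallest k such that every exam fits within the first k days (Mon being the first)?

With at most 2 per day and 7 exams, at least 4 days are needed.
Econ can't be placed before Fri — that is day 5 counting from Mon — so the schedule must run through at least 5 days.
5 works (last occupied day: Fri): for example Calculus in Fri, Statistics in Mon, Ethics in Wed, Networks in Tue, Databases in Mon, Algebra in Tue, Econ in Fri.

5 days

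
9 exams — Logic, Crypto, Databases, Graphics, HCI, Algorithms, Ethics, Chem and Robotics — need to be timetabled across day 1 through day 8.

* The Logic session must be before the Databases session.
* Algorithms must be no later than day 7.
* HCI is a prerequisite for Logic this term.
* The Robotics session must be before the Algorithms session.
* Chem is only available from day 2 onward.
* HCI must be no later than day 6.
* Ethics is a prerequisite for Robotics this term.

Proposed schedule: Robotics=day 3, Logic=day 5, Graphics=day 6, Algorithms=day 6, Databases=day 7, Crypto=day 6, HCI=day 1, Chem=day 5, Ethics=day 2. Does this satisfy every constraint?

Yes

HCI must be no later than day 6 — holds.
The Robotics session must be before the Algorithms session — holds.
The Logic session must be before the Databases session — holds.
Algorithms must be no later than day 7 — holds.
HCI is a prerequisite for Logic this term — holds.
Ethics is a prerequisite for Robotics this term — holds.
Chem is only available from day 2 onward — holds.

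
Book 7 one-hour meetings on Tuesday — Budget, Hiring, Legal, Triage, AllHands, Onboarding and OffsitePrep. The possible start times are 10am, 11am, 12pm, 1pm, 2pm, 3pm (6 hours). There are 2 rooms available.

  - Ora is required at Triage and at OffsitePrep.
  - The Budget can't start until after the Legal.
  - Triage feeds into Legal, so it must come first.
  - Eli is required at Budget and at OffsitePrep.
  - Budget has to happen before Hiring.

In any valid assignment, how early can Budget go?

Precedence pushes Budget to at least 12pm; downstream work caps Budget at 2pm.
Budget at 12pm is achievable: OffsitePrep in 1pm; AllHands in 10am; Triage in 10am; Budget in 12pm; Hiring in 1pm; Legal in 11am; Onboarding in 11am.

12pm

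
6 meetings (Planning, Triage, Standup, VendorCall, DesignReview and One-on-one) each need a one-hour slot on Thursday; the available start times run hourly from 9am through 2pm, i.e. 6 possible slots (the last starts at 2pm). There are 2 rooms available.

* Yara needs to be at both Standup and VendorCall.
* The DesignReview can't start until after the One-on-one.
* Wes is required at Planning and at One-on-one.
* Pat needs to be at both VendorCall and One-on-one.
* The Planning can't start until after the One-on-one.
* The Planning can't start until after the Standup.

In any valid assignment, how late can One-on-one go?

Downstream work caps One-on-one at 1pm.
One-on-one at 1pm is achievable: Planning=2pm; Standup=9am; Triage=9am; VendorCall=10am; DesignReview=2pm; One-on-one=1pm.

1pm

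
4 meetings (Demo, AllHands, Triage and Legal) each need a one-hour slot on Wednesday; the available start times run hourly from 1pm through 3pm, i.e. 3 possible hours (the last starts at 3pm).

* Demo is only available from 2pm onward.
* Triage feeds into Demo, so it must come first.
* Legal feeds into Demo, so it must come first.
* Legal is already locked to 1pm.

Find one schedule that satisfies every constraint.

Demo -> 2pm; Legal -> 1pm; Triage -> 1pm; AllHands -> 1pm

Checking: Legal(1pm) before Demo(2pm); Triage(1pm) before Demo(2pm); Demo=2pm in [2pm,3pm]; Legal=1pm in [1pm,1pm].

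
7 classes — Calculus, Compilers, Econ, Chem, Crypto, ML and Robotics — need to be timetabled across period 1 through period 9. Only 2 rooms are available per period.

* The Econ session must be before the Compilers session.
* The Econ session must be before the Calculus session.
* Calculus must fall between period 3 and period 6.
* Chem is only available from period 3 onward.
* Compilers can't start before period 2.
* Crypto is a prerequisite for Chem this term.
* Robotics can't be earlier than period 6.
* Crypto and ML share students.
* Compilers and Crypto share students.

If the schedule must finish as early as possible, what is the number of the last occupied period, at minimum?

6

The precedence chain requires at least 2 distinct periods.
With at most 2 per period and 7 classes, at least 4 periods are needed.
Robotics can't be placed before period 6, so the schedule must run through at least period 6.
6 works (last occupied period: period 6): for example Crypto -> period 1, Robotics -> period 6, Calculus -> period 3, Compilers -> period 2, ML -> period 2, Econ -> period 1, Chem -> period 3.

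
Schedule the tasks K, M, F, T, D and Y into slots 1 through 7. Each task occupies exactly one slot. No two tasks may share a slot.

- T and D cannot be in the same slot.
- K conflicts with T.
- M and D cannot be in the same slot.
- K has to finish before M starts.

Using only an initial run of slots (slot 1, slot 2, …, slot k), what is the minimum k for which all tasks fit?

The precedence chain requires at least 2 distinct slots.
With at most 1 per slot and 6 tasks, at least 6 slots are needed.
6 works (last occupied slot: 6): for example D in 5; M in 2; F in 3; Y in 6; T in 4; K in 1.

6 slots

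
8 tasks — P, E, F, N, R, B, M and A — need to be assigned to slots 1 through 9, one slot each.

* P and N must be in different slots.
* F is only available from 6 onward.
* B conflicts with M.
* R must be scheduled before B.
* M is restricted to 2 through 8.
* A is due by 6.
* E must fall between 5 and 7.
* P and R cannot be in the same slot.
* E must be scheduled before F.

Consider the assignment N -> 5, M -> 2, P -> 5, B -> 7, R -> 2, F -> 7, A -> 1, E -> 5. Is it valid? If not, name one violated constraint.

B conflicts with M — holds.
P and N must be in different slots — violated.
F is only available from 6 onward — holds.
P and R cannot be in the same slot — holds.
E must be scheduled before F — holds.
M is restricted to 2 through 8 — holds.
E must fall between 5 and 7 — holds.
R must be scheduled before B — holds.
A is due by 6 — holds.

No. P and N must be in different slots is not satisfied.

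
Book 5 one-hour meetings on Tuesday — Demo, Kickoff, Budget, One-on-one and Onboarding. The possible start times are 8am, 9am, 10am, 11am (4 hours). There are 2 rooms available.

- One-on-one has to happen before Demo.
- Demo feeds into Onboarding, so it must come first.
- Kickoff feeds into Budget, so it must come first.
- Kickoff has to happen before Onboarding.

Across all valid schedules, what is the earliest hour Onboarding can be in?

10am

Precedence pushes Onboarding to at least 10am.
Onboarding at 10am is achievable: Onboarding=10am, Demo=9am, Budget=9am, Kickoff=8am, One-on-one=8am.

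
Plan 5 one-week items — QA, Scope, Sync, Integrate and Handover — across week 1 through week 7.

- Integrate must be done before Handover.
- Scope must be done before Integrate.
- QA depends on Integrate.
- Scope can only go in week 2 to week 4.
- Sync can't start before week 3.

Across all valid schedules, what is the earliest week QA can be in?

Precedence pushes QA to at least week 4.
QA at week 4 is achievable: Handover -> week 4, Scope -> week 2, QA -> week 4, Sync -> week 3, Integrate -> week 3.

week 4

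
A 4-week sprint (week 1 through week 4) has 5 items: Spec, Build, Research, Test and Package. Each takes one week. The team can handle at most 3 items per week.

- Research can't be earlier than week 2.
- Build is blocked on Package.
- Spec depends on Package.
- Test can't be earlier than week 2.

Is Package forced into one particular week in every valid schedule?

Package can be week 1 (e.g. Research=week 2; Build=week 3; Spec=week 2; Package=week 1; Test=week 2) or week 2 (e.g. Package in week 2; Research in week 2; Build in week 3; Test in week 2; Spec in week 3).

No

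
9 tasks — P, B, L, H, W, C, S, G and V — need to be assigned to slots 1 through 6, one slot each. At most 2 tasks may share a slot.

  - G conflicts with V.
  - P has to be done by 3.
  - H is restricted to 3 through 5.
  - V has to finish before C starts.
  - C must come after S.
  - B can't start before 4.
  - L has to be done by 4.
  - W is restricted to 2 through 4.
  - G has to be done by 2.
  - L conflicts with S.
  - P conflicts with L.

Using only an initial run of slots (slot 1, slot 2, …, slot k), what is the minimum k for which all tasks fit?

5

The precedence chain requires at least 2 distinct slots.
With at most 2 per slot and 9 tasks, at least 5 slots are needed.
B can't be placed before 4, so the schedule must run through at least slot 4.
5 works (last occupied slot: 5): for example L -> 2, W -> 2, G -> 1, S -> 3, H -> 3, B -> 4, C -> 5, V -> 4, P -> 1.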